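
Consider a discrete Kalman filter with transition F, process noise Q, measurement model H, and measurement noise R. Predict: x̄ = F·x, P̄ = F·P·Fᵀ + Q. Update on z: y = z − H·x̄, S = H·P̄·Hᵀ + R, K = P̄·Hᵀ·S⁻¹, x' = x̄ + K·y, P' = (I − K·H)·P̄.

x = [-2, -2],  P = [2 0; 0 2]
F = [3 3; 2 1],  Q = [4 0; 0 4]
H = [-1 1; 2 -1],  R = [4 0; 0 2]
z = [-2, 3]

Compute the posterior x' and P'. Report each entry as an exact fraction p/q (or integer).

x' = [93/172, -259/172]
P' = [217/86 313/86; 313/86 545/86]

x̄ = F·x = [-12, -6]
P̄ = F·P·Fᵀ + Q = [40 18; 18 14]
y = z − H·x̄ = [-8, 21]
S = H·P̄·Hᵀ + R = [22 -40; -40 104]
K = P̄·Hᵀ·S⁻¹ = [12/43 121/172; 29/43 81/172]
x' = x̄ + K·y = [93/172, -259/172]
P' = (I − K·H)·P̄ = [217/86 313/86; 313/86 545/86]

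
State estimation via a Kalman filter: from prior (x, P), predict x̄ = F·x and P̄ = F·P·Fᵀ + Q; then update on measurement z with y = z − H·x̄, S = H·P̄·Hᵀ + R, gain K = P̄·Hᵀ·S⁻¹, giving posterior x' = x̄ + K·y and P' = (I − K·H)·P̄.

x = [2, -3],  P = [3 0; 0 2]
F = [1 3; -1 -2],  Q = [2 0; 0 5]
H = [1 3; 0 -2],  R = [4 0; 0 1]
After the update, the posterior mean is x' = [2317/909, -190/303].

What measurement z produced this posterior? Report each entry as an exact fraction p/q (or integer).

x̄ = F·x = [-7, 4]
P̄ = F·P·Fᵀ + Q = [23 -15; -15 16]
S = H·P̄·Hᵀ + R = [81 -66; -66 65]
K = P̄·Hᵀ·S⁻¹ = [550/909 326/303; 11/303 -46/101]
x' − x̄ = [8680/909, -1402/303] = K·y
y = (KᵀK)⁻¹·Kᵀ·(x' − x̄) = [-2, 10]
z = y + H·x̄ = [-2, 10] + [5, -8] = [3, 2]

z = [3, 2]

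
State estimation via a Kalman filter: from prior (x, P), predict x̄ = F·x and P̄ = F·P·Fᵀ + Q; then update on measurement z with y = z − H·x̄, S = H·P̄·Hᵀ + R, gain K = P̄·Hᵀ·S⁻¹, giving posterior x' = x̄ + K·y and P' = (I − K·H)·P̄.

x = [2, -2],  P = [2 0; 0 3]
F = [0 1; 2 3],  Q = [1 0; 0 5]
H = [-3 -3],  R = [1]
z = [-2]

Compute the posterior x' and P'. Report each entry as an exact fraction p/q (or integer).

x' = [-44/43, 940/559]
P' = [55/43 -54/43; -54/43 751/559]

x̄ = F·x = [-2, -2]
P̄ = F·P·Fᵀ + Q = [4 9; 9 40]
y = z − H·x̄ = [-14]
S = H·P̄·Hᵀ + R = [559]
K = P̄·Hᵀ·S⁻¹ = [-3/43; -147/559]
x' = x̄ + K·y = [-44/43, 940/559]
P' = (I − K·H)·P̄ = [55/43 -54/43; -54/43 751/559]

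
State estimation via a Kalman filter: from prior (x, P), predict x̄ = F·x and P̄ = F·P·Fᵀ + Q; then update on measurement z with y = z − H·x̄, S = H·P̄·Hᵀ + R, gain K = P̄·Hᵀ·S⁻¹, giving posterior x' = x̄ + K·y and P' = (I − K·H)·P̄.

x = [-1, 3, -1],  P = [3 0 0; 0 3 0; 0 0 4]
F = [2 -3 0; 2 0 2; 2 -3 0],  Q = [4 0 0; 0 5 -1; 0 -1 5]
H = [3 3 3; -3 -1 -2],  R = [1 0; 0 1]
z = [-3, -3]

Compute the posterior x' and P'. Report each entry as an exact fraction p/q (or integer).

x̄ = F·x = [-11, -4, -11]
P̄ = F·P·Fᵀ + Q = [43 12 39; 12 33 11; 39 11 44]
y = z − H·x̄ = [75, -62]
S = H·P̄·Hᵀ + R = [2197 -1578; -1578 1181]
K = P̄·Hᵀ·S⁻¹ = [-12540/104573 -36147/104573; 7830/14939 9311/14939; -7806/104573 -29556/104573]
x' = x̄ + K·y = [21473/14939, -49788/14939, 13817/14939]
P' = (I − K·H)·P̄ = [116726/104573 10317/14939 -193125/104573; 10317/14939 24848/14939 -32555/14939; -193125/104573 -32555/14939 418408/104573]

x' = [21473/14939, -49788/14939, 13817/14939]
P' = [116726/104573 10317/14939 -193125/104573; 10317/14939 24848/14939 -32555/14939; -193125/104573 -32555/14939 418408/104573]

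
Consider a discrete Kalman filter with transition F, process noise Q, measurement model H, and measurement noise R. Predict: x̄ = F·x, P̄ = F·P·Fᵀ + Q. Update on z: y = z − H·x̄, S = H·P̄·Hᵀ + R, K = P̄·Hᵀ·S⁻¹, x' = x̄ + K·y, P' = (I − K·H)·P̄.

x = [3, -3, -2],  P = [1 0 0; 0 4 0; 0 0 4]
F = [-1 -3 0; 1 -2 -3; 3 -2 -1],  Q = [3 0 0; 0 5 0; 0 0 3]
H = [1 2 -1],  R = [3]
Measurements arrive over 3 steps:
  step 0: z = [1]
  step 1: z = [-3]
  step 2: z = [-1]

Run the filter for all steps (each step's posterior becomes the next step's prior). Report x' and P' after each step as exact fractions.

step 0: x' = [228/233, 1551/233, 3043/233], P' = [5095/233 -1661/233 1578/233; -1661/233 1850/233 1715/233; 1578/233 1715/233 4855/233]
step 1: x' = [-575987/278852, -1725831/278852, -780728/69713], P' = [2426399/278852 3290911/278852 2211568/69713; 3290911/278852 17828907/278852 9639997/69713; 2211568/69713 9639997/69713 21465321/69713]
step 2: x' = [12833636330/4780790139, -14151407527/4780790139, -3588470736/1593596713], P' = [30791390638/4780790139 7135355590/4780790139 14088746446/1593596713; 7135355590/4780790139 93825225439/4780790139 62494903043/1593596713; 14088746446/1593596713 62494903043/1593596713 138059153729/1593596713]

step 0: x̄ = F·x = [6, 15, 17]
step 0: P̄ = F·P·Fᵀ + Q = [40 23 21; 23 58 31; 21 31 32]
step 0: y = z − H·x̄ = [-18]
step 0: S = H·P̄·Hᵀ + R = [233]
step 0: K = P̄·Hᵀ·S⁻¹ = [65/233; 108/233; 51/233]
step 0: x' = x̄ + K·y = [228/233, 1551/233, 3043/233]
step 0: P' = (I − K·H)·P̄ = [5095/233 -1661/233 1578/233; -1661/233 1850/233 1715/233; 1578/233 1715/233 4855/233]
step 1: x̄ = F·x = [-4881/233, -12003/233, -5461/233]
step 1: P̄ = F·P·Fᵀ + Q = [12478/233 27835/233 14165/233; 27835/233 75111/233 48478/233; 14165/233 48478/233 76133/233]
step 1: y = z − H·x̄ = [22727/233]
step 1: S = H·P̄·Hᵀ + R = [278852/233]
step 1: K = P̄·Hᵀ·S⁻¹ = [53983/278852; 129579/278852; 8747/69713]
step 1: x' = x̄ + K·y = [-575987/278852, -1725831/278852, -780728/69713]
step 1: P' = (I − K·H)·P̄ = [2426399/278852 3290911/278852 2211568/69713; 3290911/278852 17828907/278852 9639997/69713; 2211568/69713 9639997/69713 21465321/69713]
step 2: x̄ = F·x = [1438370/69713, 12244411/278852, 4846613/278852]
step 2: P̄ = F·P·Fᵀ + Q = [45867146/69713 118708710/69713 50296026/69713; 118708710/69713 1244366423/278852 529868573/278852; 50296026/69713 529868573/278852 241522447/278852]
step 2: y = z − H·x̄ = [-25674541/278852]
step 2: S = H·P̄·Hᵀ + R = [4780790139/278852]
step 2: K = P̄·Hᵀ·S⁻¹ = [931954160/4780790139; 2433699113/4780790139; 339799601/1593596713]
step 2: x' = x̄ + K·y = [12833636330/4780790139, -14151407527/4780790139, -3588470736/1593596713]
step 2: P' = (I − K·H)·P̄ = [30791390638/4780790139 7135355590/4780790139 14088746446/1593596713; 7135355590/4780790139 93825225439/4780790139 62494903043/1593596713; 14088746446/1593596713 62494903043/1593596713 138059153729/1593596713]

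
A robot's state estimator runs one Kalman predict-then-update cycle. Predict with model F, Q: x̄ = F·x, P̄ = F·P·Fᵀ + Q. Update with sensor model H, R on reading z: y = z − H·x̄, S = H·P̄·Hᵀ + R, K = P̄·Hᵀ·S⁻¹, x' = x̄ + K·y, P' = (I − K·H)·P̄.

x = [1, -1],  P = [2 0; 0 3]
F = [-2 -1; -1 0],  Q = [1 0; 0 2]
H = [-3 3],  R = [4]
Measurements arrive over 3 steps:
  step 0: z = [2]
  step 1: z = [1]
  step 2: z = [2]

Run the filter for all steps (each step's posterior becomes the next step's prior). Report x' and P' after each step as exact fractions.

step 0: x' = [-31/19, -1], P' = [84/19 4; 4 4]
step 1: x' = [1380/3397, 2287/3397], P' = [17214/3397 15250/3397; 15250/3397 14762/3397]
step 2: x' = [-626500/667591, -175830/667591], P' = [3468352/667591 3075004/667591; 3075004/667591 2972324/667591]

step 0: x̄ = F·x = [-1, -1]
step 0: P̄ = F·P·Fᵀ + Q = [12 4; 4 4]
step 0: y = z − H·x̄ = [2]
step 0: S = H·P̄·Hᵀ + R = [76]
step 0: K = P̄·Hᵀ·S⁻¹ = [-6/19; 0]
step 0: x' = x̄ + K·y = [-31/19, -1]
step 0: P' = (I − K·H)·P̄ = [84/19 4; 4 4]
step 1: x̄ = F·x = [81/19, 31/19]
step 1: P̄ = F·P·Fᵀ + Q = [735/19 244/19; 244/19 122/19]
step 1: y = z − H·x̄ = [169/19]
step 1: S = H·P̄·Hᵀ + R = [3397/19]
step 1: K = P̄·Hᵀ·S⁻¹ = [-1473/3397; -366/3397]
step 1: x' = x̄ + K·y = [1380/3397, 2287/3397]
step 1: P' = (I − K·H)·P̄ = [17214/3397 15250/3397; 15250/3397 14762/3397]
step 2: x̄ = F·x = [-5047/3397, -1380/3397]
step 2: P̄ = F·P·Fᵀ + Q = [148015/3397 49678/3397; 49678/3397 24008/3397]
step 2: y = z − H·x̄ = [-4207/3397]
step 2: S = H·P̄·Hᵀ + R = [667591/3397]
step 2: K = P̄·Hᵀ·S⁻¹ = [-295011/667591; -77010/667591]
step 2: x' = x̄ + K·y = [-626500/667591, -175830/667591]
step 2: P' = (I − K·H)·P̄ = [3468352/667591 3075004/667591; 3075004/667591 2972324/667591]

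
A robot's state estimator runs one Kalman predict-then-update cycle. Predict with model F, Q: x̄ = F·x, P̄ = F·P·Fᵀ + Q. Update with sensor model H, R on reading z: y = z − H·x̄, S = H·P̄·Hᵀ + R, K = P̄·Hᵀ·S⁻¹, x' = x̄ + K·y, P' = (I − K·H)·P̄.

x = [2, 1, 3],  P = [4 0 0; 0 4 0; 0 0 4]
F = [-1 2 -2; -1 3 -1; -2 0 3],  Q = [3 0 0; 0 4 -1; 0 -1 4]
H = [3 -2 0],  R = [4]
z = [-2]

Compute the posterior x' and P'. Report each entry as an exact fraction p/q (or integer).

x̄ = F·x = [-6, -2, 5]
P̄ = F·P·Fᵀ + Q = [39 36 -16; 36 48 -5; -16 -5 56]
y = z − H·x̄ = [12]
S = H·P̄·Hᵀ + R = [115]
K = P̄·Hᵀ·S⁻¹ = [9/23; 12/115; -38/115]
x' = x̄ + K·y = [-30/23, -86/115, 119/115]
P' = (I − K·H)·P̄ = [492/23 720/23 -26/23; 720/23 5376/115 -119/115; -26/23 -119/115 4996/115]

x' = [-30/23, -86/115, 119/115]
P' = [492/23 720/23 -26/23; 720/23 5376/115 -119/115; -26/23 -119/115 4996/115]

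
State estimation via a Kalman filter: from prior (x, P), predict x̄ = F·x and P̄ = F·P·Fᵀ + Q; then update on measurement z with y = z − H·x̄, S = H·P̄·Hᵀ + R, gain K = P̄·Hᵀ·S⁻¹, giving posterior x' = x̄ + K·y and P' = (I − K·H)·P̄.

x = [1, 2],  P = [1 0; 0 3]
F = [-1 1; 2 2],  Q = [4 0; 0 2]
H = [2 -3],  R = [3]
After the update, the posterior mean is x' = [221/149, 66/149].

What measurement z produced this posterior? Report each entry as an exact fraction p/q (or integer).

x̄ = F·x = [1, 6]
P̄ = F·P·Fᵀ + Q = [8 4; 4 18]
S = H·P̄·Hᵀ + R = [149]
K = P̄·Hᵀ·S⁻¹ = [4/149; -46/149]
x' − x̄ = [72/149, -828/149] = K·y
y = (KᵀK)⁻¹·Kᵀ·(x' − x̄) = [18]
z = y + H·x̄ = [18] + [-16] = [2]

z = [2]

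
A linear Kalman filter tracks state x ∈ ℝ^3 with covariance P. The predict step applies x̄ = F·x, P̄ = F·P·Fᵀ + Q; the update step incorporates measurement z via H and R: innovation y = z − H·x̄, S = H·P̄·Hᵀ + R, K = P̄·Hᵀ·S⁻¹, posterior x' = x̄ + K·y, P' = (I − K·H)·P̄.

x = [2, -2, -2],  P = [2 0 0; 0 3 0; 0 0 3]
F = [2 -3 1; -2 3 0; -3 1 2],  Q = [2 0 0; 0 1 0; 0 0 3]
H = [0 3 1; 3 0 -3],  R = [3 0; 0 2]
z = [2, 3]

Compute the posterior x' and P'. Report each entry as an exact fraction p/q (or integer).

x' = [-6423/2389, 4207/2389, -8766/2389]
P' = [24745/2389 -8642/2389 24663/2389; -8642/2389 18912/11945 -43788/11945; 24663/2389 -43788/11945 125487/11945]

x̄ = F·x = [8, -10, -12]
P̄ = F·P·Fᵀ + Q = [40 -35 -15; -35 36 21; -15 21 36]
y = z − H·x̄ = [44, -57]
S = H·P̄·Hᵀ + R = [489 -657; -657 956]
K = P̄·Hᵀ·S⁻¹ = [-421/2389 123/2389; 4316/11945 867/11945; -1959/11945 -3258/11945]
x' = x̄ + K·y = [-6423/2389, 4207/2389, -8766/2389]
P' = (I − K·H)·P̄ = [24745/2389 -8642/2389 24663/2389; -8642/2389 18912/11945 -43788/11945; 24663/2389 -43788/11945 125487/11945]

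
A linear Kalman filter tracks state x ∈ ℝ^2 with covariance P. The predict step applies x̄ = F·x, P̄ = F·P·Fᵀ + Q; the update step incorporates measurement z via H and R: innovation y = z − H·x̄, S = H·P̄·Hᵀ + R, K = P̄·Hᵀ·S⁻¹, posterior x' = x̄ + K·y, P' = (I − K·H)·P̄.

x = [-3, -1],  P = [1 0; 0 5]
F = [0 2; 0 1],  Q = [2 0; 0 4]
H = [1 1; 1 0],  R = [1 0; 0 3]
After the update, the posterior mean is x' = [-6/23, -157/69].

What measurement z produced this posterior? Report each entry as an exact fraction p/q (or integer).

x̄ = F·x = [-2, -1]
P̄ = F·P·Fᵀ + Q = [22 10; 10 9]
S = H·P̄·Hᵀ + R = [52 32; 32 25]
K = P̄·Hᵀ·S⁻¹ = [8/23 10/23; 155/276 -22/69]
x' − x̄ = [40/23, -88/69] = K·y
y = (KᵀK)⁻¹·Kᵀ·(x' − x̄) = [0, 4]
z = y + H·x̄ = [0, 4] + [-3, -2] = [-3, 2]

z = [-3, 2]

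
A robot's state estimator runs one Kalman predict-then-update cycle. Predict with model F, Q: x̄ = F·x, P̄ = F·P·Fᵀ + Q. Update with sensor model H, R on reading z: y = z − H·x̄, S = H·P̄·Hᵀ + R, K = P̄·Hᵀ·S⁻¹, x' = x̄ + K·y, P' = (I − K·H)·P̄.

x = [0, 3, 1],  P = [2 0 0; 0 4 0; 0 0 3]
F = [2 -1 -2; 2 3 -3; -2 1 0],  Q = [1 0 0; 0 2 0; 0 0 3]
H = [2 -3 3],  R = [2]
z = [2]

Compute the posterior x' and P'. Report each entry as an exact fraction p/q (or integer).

x̄ = F·x = [-5, 6, 3]
P̄ = F·P·Fᵀ + Q = [25 14 -12; 14 73 4; -12 4 15]
y = z − H·x̄ = [21]
S = H·P̄·Hᵀ + R = [510]
K = P̄·Hᵀ·S⁻¹ = [-14/255; -179/510; 3/170]
x' = x̄ + K·y = [-523/85, -233/170, 573/170]
P' = (I − K·H)·P̄ = [5983/255 1064/255 -978/85; 1064/255 5189/510 1217/170; -978/85 1217/170 2523/170]

x' = [-523/85, -233/170, 573/170]
P' = [5983/255 1064/255 -978/85; 1064/255 5189/510 1217/170; -978/85 1217/170 2523/170]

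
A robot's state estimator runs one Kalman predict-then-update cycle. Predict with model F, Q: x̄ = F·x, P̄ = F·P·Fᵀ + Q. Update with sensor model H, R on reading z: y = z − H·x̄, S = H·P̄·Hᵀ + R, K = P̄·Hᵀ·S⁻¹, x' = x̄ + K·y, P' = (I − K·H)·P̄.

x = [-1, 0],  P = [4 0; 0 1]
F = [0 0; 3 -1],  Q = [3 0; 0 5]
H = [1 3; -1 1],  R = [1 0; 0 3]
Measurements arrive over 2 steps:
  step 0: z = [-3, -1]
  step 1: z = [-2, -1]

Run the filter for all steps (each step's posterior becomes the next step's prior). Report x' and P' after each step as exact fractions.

step 0: x' = [16/1069, -1079/1069], P' = [1179/1069 -336/1069; -336/1069 210/1069]
step 1: x' = [175101/1397867, -983105/1397867], P' = [1536909/1397867 -436368/1397867; -436368/1397867 272730/1397867]

step 0: x̄ = F·x = [0, -3]
step 0: P̄ = F·P·Fᵀ + Q = [3 0; 0 42]
step 0: y = z − H·x̄ = [6, 2]
step 0: S = H·P̄·Hᵀ + R = [382 123; 123 48]
step 0: K = P̄·Hᵀ·S⁻¹ = [171/1069 -505/1069; 294/1069 182/1069]
step 0: x' = x̄ + K·y = [16/1069, -1079/1069]
step 0: P' = (I − K·H)·P̄ = [1179/1069 -336/1069; -336/1069 210/1069]
step 1: x̄ = F·x = [0, 1127/1069]
step 1: P̄ = F·P·Fᵀ + Q = [3 0; 0 18182/1069]
step 1: y = z − H·x̄ = [-5519/1069, -2196/1069]
step 1: S = H·P̄·Hᵀ + R = [167914/1069 51339/1069; 51339/1069 24596/1069]
step 1: K = P̄·Hᵀ·S⁻¹ = [227805/1397867 -657759/1397867; 381822/1397867 236366/1397867]
step 1: x' = x̄ + K·y = [175101/1397867, -983105/1397867]
step 1: P' = (I − K·H)·P̄ = [1536909/1397867 -436368/1397867; -436368/1397867 272730/1397867]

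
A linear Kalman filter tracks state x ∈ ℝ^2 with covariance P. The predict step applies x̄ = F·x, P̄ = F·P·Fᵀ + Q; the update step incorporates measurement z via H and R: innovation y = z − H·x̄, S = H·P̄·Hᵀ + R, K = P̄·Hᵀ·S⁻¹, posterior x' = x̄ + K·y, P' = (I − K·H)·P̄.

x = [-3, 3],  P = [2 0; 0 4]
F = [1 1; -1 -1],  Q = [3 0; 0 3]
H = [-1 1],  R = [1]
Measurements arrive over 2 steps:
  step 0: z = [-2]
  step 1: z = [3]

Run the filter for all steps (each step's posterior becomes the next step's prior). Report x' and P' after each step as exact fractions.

step 0: x̄ = F·x = [0, 0]
step 0: P̄ = F·P·Fᵀ + Q = [9 -6; -6 9]
step 0: y = z − H·x̄ = [-2]
step 0: S = H·P̄·Hᵀ + R = [31]
step 0: K = P̄·Hᵀ·S⁻¹ = [-15/31; 15/31]
step 0: x' = x̄ + K·y = [30/31, -30/31]
step 0: P' = (I − K·H)·P̄ = [54/31 39/31; 39/31 54/31]
step 1: x̄ = F·x = [0, 0]
step 1: P̄ = F·P·Fᵀ + Q = [9 -6; -6 9]
step 1: y = z − H·x̄ = [3]
step 1: S = H·P̄·Hᵀ + R = [31]
step 1: K = P̄·Hᵀ·S⁻¹ = [-15/31; 15/31]
step 1: x' = x̄ + K·y = [-45/31, 45/31]
step 1: P' = (I − K·H)·P̄ = [54/31 39/31; 39/31 54/31]

step 0: x' = [30/31, -30/31], P' = [54/31 39/31; 39/31 54/31]
step 1: x' = [-45/31, 45/31], P' = [54/31 39/31; 39/31 54/31]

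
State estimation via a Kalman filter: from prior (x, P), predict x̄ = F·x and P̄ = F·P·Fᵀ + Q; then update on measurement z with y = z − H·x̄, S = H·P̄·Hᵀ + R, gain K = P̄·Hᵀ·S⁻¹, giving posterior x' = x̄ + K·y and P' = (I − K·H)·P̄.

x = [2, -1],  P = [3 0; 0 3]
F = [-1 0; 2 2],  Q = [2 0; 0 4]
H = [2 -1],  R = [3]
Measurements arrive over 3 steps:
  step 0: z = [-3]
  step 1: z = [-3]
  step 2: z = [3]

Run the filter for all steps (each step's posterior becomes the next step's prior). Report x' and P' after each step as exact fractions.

step 0: x̄ = F·x = [-2, 2]
step 0: P̄ = F·P·Fᵀ + Q = [5 -6; -6 28]
step 0: y = z − H·x̄ = [3]
step 0: S = H·P̄·Hᵀ + R = [75]
step 0: K = P̄·Hᵀ·S⁻¹ = [16/75; -8/15]
step 0: x' = x̄ + K·y = [-34/25, 2/5]
step 0: P' = (I − K·H)·P̄ = [119/75 38/15; 38/15 20/3]
step 1: x̄ = F·x = [34/25, -48/25]
step 1: P̄ = F·P·Fᵀ + Q = [269/75 -206/25; -206/25 1432/25]
step 1: y = z − H·x̄ = [-191/25]
step 1: S = H·P̄·Hᵀ + R = [8069/75]
step 1: K = P̄·Hᵀ·S⁻¹ = [1156/8069; -5532/8069]
step 1: x' = x̄ + K·y = [2142/8069, 26772/8069]
step 1: P' = (I − K·H)·P̄ = [11123/8069 18778/8069; 18778/8069 54152/8069]
step 2: x̄ = F·x = [-2142/8069, 57828/8069]
step 2: P̄ = F·P·Fᵀ + Q = [27261/8069 -59802/8069; -59802/8069 443600/8069]
step 2: y = z − H·x̄ = [86319/8069]
step 2: S = H·P̄·Hᵀ + R = [816059/8069]
step 2: K = P̄·Hᵀ·S⁻¹ = [114324/816059; -563204/816059]
step 2: x' = x̄ + K·y = [1006362/816059, -176496/816059]
step 2: P' = (I − K·H)·P̄ = [1137267/816059 1931562/816059; 1931562/816059 5552736/816059]

step 0: x' = [-34/25, 2/5], P' = [119/75 38/15; 38/15 20/3]
step 1: x' = [2142/8069, 26772/8069], P' = [11123/8069 18778/8069; 18778/8069 54152/8069]
step 2: x' = [1006362/816059, -176496/816059], P' = [1137267/816059 1931562/816059; 1931562/816059 5552736/816059]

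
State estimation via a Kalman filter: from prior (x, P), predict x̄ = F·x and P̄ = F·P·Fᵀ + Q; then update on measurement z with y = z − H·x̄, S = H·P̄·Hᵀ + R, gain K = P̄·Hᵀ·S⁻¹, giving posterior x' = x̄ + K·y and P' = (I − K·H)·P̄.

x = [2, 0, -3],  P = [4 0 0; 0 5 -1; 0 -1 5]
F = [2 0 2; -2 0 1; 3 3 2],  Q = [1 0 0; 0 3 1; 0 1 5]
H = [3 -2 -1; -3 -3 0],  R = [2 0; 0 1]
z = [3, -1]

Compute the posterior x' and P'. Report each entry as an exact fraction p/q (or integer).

x' = [31545/24757, -23897/24757, 66098/24757]
P' = [81740/24757 -80444/24757 394986/24757; -80444/24757 81892/24757 -394008/24757; 394986/24757 -394008/24757 9832762/123785]

x̄ = F·x = [-2, -7, 0]
P̄ = F·P·Fᵀ + Q = [37 -6 38; -6 24 -16; 38 -16 94]
y = z − H·x̄ = [-5, -28]
S = H·P̄·Hᵀ + R = [305 -105; -105 442]
K = P̄·Hᵀ·S⁻¹ = [5561/24757 -3888/24757; -5554/24757 -4344/24757; 16054/123785 -2934/24757]
x' = x̄ + K·y = [31545/24757, -23897/24757, 66098/24757]
P' = (I − K·H)·P̄ = [81740/24757 -80444/24757 394986/24757; -80444/24757 81892/24757 -394008/24757; 394986/24757 -394008/24757 9832762/123785]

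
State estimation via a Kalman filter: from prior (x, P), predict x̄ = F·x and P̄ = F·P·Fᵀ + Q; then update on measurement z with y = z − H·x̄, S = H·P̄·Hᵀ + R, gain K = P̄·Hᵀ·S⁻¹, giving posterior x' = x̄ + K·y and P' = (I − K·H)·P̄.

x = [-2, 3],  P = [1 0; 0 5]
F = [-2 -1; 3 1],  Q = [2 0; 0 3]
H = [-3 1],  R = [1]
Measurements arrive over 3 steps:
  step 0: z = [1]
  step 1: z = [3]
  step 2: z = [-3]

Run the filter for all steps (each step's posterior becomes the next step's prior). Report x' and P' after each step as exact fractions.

step 0: x̄ = F·x = [1, -3]
step 0: P̄ = F·P·Fᵀ + Q = [11 -11; -11 17]
step 0: y = z − H·x̄ = [7]
step 0: S = H·P̄·Hᵀ + R = [183]
step 0: K = P̄·Hᵀ·S⁻¹ = [-44/183; 50/183]
step 0: x' = x̄ + K·y = [-125/183, -199/183]
step 0: P' = (I − K·H)·P̄ = [77/183 187/183; 187/183 611/183]
step 1: x̄ = F·x = [449/183, -574/183]
step 1: P̄ = F·P·Fᵀ + Q = [2033/183 -2008/183; -2008/183 2975/183]
step 1: y = z − H·x̄ = [2470/183]
step 1: S = H·P̄·Hᵀ + R = [33503/183]
step 1: K = P̄·Hᵀ·S⁻¹ = [-8107/33503; 8999/33503]
step 1: x' = x̄ + K·y = [-27221/33503, 16376/33503]
step 1: P' = (I − K·H)·P̄ = [13050/33503 31043/33503; 31043/33503 102128/33503]
step 2: x̄ = F·x = [38066/33503, -65287/33503]
step 2: P̄ = F·P·Fᵀ + Q = [345506/33503 -335643/33503; -335643/33503 506345/33503]
step 2: y = z − H·x̄ = [78976/33503]
step 2: S = H·P̄·Hᵀ + R = [5663260/33503]
step 2: K = P̄·Hᵀ·S⁻¹ = [-1372161/5663260; 756637/2831630]
step 2: x' = x̄ + K·y = [800002/1415815, -1867183/1415815]
step 2: P' = (I − K·H)·P̄ = [2204713/5663260 2620989/2831630; 2620989/2831630 4309802/1415815]

step 0: x' = [-125/183, -199/183], P' = [77/183 187/183; 187/183 611/183]
step 1: x' = [-27221/33503, 16376/33503], P' = [13050/33503 31043/33503; 31043/33503 102128/33503]
step 2: x' = [800002/1415815, -1867183/1415815], P' = [2204713/5663260 2620989/2831630; 2620989/2831630 4309802/1415815]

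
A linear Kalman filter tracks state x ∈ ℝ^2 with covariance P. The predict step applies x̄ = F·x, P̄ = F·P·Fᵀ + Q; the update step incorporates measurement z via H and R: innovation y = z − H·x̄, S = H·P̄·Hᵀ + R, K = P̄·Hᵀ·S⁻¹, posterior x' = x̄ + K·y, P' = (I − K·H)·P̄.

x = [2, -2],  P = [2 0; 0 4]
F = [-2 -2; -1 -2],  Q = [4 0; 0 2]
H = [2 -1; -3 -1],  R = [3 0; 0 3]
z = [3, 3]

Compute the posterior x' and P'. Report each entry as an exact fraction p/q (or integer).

x' = [-1020/5341, -10218/5341]
P' = [1212/5341 -300/5341; -300/5341 6420/5341]

x̄ = F·x = [0, 2]
P̄ = F·P·Fᵀ + Q = [28 20; 20 20]
y = z − H·x̄ = [5, 5]
S = H·P̄·Hᵀ + R = [55 -128; -128 395]
K = P̄·Hᵀ·S⁻¹ = [908/5341 -1112/5341; -2340/5341 -1840/5341]
x' = x̄ + K·y = [-1020/5341, -10218/5341]
P' = (I − K·H)·P̄ = [1212/5341 -300/5341; -300/5341 6420/5341]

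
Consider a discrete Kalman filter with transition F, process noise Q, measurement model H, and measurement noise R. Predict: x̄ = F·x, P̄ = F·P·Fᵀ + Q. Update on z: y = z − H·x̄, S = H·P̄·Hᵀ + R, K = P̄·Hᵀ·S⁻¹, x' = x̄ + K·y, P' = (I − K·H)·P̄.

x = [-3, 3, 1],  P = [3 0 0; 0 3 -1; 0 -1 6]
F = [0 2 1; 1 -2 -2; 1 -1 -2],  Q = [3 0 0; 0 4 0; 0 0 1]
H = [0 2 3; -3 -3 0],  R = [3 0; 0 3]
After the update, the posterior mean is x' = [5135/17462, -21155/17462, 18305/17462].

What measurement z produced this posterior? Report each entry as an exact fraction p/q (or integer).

x̄ = F·x = [7, -11, -8]
P̄ = F·P·Fᵀ + Q = [17 -18 -13; -18 35 27; -13 27 27]
S = H·P̄·Hᵀ + R = [710 -228; -228 147]
K = P̄·Hᵀ·S⁻¹ = [-3447/17462 -2495/8731; 3523/17462 -297/8731; 3423/17462 160/8731]
x' − x̄ = [-117099/17462, 170927/17462, 158001/17462] = K·y
y = (KᵀK)⁻¹·Kᵀ·(x' − x̄) = [47, -9]
z = y + H·x̄ = [47, -9] + [-46, 12] = [1, 3]

z = [1, 3]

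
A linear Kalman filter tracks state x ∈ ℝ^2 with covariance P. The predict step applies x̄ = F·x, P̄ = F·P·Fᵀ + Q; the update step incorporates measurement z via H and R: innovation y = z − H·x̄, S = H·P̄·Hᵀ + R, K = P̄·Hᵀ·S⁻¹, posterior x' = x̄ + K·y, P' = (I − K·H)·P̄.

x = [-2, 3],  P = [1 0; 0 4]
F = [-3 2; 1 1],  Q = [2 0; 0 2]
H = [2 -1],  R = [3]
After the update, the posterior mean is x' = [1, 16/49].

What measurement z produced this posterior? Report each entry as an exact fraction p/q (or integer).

z = [1]

x̄ = F·x = [12, 1]
P̄ = F·P·Fᵀ + Q = [27 5; 5 7]
S = H·P̄·Hᵀ + R = [98]
K = P̄·Hᵀ·S⁻¹ = [1/2; 3/98]
x' − x̄ = [-11, -33/49] = K·y
y = (KᵀK)⁻¹·Kᵀ·(x' − x̄) = [-22]
z = y + H·x̄ = [-22] + [23] = [1]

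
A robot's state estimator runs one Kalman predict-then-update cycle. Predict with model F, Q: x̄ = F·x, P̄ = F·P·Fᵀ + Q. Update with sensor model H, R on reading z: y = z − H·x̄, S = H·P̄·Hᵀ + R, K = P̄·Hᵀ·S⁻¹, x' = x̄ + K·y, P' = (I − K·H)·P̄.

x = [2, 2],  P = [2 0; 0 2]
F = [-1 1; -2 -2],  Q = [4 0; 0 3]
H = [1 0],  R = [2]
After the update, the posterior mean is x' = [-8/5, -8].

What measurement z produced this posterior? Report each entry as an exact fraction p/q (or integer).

z = [-2]

x̄ = F·x = [0, -8]
P̄ = F·P·Fᵀ + Q = [8 0; 0 19]
S = H·P̄·Hᵀ + R = [10]
K = P̄·Hᵀ·S⁻¹ = [4/5; 0]
x' − x̄ = [-8/5, 0] = K·y
y = (KᵀK)⁻¹·Kᵀ·(x' − x̄) = [-2]
z = y + H·x̄ = [-2] + [0] = [-2]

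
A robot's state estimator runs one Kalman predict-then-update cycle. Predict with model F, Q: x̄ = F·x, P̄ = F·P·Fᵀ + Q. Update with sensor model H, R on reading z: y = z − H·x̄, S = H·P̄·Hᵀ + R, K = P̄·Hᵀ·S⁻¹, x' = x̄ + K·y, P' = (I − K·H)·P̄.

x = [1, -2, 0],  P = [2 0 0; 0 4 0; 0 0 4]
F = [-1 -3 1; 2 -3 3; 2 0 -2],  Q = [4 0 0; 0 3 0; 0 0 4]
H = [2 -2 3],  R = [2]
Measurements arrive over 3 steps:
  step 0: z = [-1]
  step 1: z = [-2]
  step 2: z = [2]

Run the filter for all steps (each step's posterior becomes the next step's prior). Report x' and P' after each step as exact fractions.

step 0: x̄ = F·x = [5, 8, 2]
step 0: P̄ = F·P·Fᵀ + Q = [46 44 -12; 44 83 -16; -12 -16 28]
step 0: y = z − H·x̄ = [-1]
step 0: S = H·P̄·Hᵀ + R = [466]
step 0: K = P̄·Hᵀ·S⁻¹ = [-16/233; -63/233; 46/233]
step 0: x' = x̄ + K·y = [1181/233, 1927/233, 420/233]
step 0: P' = (I − K·H)·P̄ = [10206/233 8236/233 -1324/233; 8236/233 11401/233 2068/233; -1324/233 2068/233 2292/233]
step 1: x̄ = F·x = [-6542/233, -2159/233, 1522/233]
step 1: P̄ = F·P·Fᵀ + Q = [155695/233 40873/233 -67300/233; 40873/233 12816/233 -12584/233; -67300/233 -12584/233 61516/233]
step 1: y = z − H·x̄ = [3734/233]
step 1: S = H·P̄·Hᵀ + R = [244578/233]
step 1: K = P̄·Hᵀ·S⁻¹ = [4624/40763; 9181/122289; 37558/122289]
step 1: x' = x̄ + K·y = [-1070410/40763, -986009/122289, 1400710/122289]
step 1: P' = (I − K·H)·P̄ = [26688013/40763 6786267/40763 -13264748/40763; 6786267/40763 6002894/122289 -9564484/122289; -13264748/40763 -9564484/122289 20178212/122289]
step 2: x̄ = F·x = [7569967/122289, 245899/40763, -9223880/122289]
step 2: P̄ = F·P·Fᵀ + Q = [413885651/122289 15974751/40763 -539201188/122289; 15974751/40763 2192383/40763 -19980438/40763; -539201188/122289 -19980438/40763 719812112/122289]
step 2: y = z − H·x̄ = [14251678/122289]
step 2: S = H·P̄·Hᵀ + R = [2025892274/122289]
step 2: K = P̄·Hᵀ·S⁻¹ = [-63262912/144706591; -48564867/1012946137; 600458294/1012946137]
step 2: x' = x̄ + K·y = [1584946049/144706591, 64386681/144706591, -917913836/144706591]
step 2: P' = (I − K·H)·P̄ = [31574688925/144706591 6462114035/144706591 -16783891868/144706591; 6462114035/144706591 15906623315/1012946137 -19584493198/1012946137; -16783891868/144706591 -19584493198/1012946137 65668805448/1012946137]

step 0: x' = [1181/233, 1927/233, 420/233], P' = [10206/233 8236/233 -1324/233; 8236/233 11401/233 2068/233; -1324/233 2068/233 2292/233]
step 1: x' = [-1070410/40763, -986009/122289, 1400710/122289], P' = [26688013/40763 6786267/40763 -13264748/40763; 6786267/40763 6002894/122289 -9564484/122289; -13264748/40763 -9564484/122289 20178212/122289]
step 2: x' = [1584946049/144706591, 64386681/144706591, -917913836/144706591], P' = [31574688925/144706591 6462114035/144706591 -16783891868/144706591; 6462114035/144706591 15906623315/1012946137 -19584493198/1012946137; -16783891868/144706591 -19584493198/1012946137 65668805448/1012946137]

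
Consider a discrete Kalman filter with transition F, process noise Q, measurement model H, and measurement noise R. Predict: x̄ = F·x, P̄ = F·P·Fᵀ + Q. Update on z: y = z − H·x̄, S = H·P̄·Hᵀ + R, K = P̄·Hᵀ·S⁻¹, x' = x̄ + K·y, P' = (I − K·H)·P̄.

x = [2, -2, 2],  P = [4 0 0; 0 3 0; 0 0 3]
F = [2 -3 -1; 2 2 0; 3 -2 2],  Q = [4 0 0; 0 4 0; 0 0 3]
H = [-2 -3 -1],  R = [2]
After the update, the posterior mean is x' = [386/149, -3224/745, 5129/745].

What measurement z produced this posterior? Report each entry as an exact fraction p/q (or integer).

x̄ = F·x = [8, 0, 14]
P̄ = F·P·Fᵀ + Q = [50 -2 36; -2 32 12; 36 12 63]
S = H·P̄·Hᵀ + R = [745]
K = P̄·Hᵀ·S⁻¹ = [-26/149; -104/745; -171/745]
x' − x̄ = [-806/149, -3224/745, -5301/745] = K·y
y = (KᵀK)⁻¹·Kᵀ·(x' − x̄) = [31]
z = y + H·x̄ = [31] + [-30] = [1]

z = [1]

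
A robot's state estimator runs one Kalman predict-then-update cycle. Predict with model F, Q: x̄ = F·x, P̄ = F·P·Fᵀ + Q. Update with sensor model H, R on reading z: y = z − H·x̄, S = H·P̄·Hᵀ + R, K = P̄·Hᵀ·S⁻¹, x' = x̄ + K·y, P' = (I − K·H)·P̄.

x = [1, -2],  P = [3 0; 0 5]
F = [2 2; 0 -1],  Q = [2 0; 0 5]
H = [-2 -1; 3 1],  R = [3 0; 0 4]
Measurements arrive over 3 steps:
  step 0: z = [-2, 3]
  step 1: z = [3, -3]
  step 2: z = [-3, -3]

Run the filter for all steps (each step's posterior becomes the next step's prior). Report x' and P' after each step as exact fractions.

step 0: x̄ = F·x = [-2, 2]
step 0: P̄ = F·P·Fᵀ + Q = [34 -10; -10 10]
step 0: y = z − H·x̄ = [-4, 7]
step 0: S = H·P̄·Hᵀ + R = [109 -164; -164 260]
step 0: K = P̄·Hᵀ·S⁻¹ = [2/361 129/361; -170/361 -135/361]
step 0: x' = x̄ + K·y = [173/361, 457/361]
step 0: P' = (I − K·H)·P̄ = [522/361 -1050/361; -1050/361 2610/361]
step 1: x̄ = F·x = [1260/361, -457/361]
step 1: P̄ = F·P·Fᵀ + Q = [4850/361 -3120/361; -3120/361 4415/361]
step 1: y = z − H·x̄ = [3146/361, -4406/361]
step 1: S = H·P̄·Hᵀ + R = [12418/361 -17915/361; -17915/361 30789/361]
step 1: K = P̄·Hᵀ·S⁻¹ = [6030/170057 66640/170057; -89750/170057 -79535/170057]
step 1: x' = x̄ + K·y = [-167240/170057, -26699/170057]
step 1: P' = (I − K·H)·P̄ = [284650/170057 -587390/170057; -587390/170057 1444030/170057]
step 2: x̄ = F·x = [-387878/170057, 26699/170057]
step 2: P̄ = F·P·Fᵀ + Q = [2555714/170057 -1713280/170057; -1713280/170057 2294315/170057]
step 2: y = z − H·x̄ = [-1259228/170057, 626764/170057]
step 2: S = H·P̄·Hᵀ + R = [6174222/170057 -9062199/170057; -9062199/170057 15696289/170057]
step 2: K = P̄·Hᵀ·S⁻¹ = [1208946/28988167 11693672/28988167; -826830/1525693 -753955/1525693]
step 2: x' = x̄ + K·y = [-31971858/28988167, 3583211/1525693]
step 2: P' = (I − K·H)·P̄ = [50401526/28988167 -5496310/1525693; -5496310/1525693 13473110/1525693]

step 0: x' = [173/361, 457/361], P' = [522/361 -1050/361; -1050/361 2610/361]
step 1: x' = [-167240/170057, -26699/170057], P' = [284650/170057 -587390/170057; -587390/170057 1444030/170057]
step 2: x' = [-31971858/28988167, 3583211/1525693], P' = [50401526/28988167 -5496310/1525693; -5496310/1525693 13473110/1525693]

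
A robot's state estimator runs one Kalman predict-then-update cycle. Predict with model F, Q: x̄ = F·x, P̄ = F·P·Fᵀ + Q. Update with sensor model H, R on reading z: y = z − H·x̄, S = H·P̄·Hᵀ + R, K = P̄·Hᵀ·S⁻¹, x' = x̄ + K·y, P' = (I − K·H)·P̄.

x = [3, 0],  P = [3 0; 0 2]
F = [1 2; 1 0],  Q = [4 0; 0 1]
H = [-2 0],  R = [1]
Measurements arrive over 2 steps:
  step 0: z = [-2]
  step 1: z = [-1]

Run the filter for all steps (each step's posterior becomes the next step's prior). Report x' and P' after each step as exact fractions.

step 0: x' = [63/61, 159/61], P' = [15/61 3/61; 3/61 208/61]
step 1: x' = [2587/4473, 197/213], P' = [1103/4473 1/213; 1/213 88/71]

step 0: x̄ = F·x = [3, 3]
step 0: P̄ = F·P·Fᵀ + Q = [15 3; 3 4]
step 0: y = z − H·x̄ = [4]
step 0: S = H·P̄·Hᵀ + R = [61]
step 0: K = P̄·Hᵀ·S⁻¹ = [-30/61; -6/61]
step 0: x' = x̄ + K·y = [63/61, 159/61]
step 0: P' = (I − K·H)·P̄ = [15/61 3/61; 3/61 208/61]
step 1: x̄ = F·x = [381/61, 63/61]
step 1: P̄ = F·P·Fᵀ + Q = [1103/61 21/61; 21/61 76/61]
step 1: y = z − H·x̄ = [701/61]
step 1: S = H·P̄·Hᵀ + R = [4473/61]
step 1: K = P̄·Hᵀ·S⁻¹ = [-2206/4473; -2/213]
step 1: x' = x̄ + K·y = [2587/4473, 197/213]
step 1: P' = (I − K·H)·P̄ = [1103/4473 1/213; 1/213 88/71]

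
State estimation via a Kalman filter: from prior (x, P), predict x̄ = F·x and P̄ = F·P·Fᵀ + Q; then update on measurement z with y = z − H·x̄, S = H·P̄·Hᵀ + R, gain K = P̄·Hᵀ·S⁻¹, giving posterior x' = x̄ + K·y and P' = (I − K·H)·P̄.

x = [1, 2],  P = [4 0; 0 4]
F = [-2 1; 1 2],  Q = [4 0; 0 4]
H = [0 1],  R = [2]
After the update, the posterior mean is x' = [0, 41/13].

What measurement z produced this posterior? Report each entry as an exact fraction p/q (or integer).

x̄ = F·x = [0, 5]
P̄ = F·P·Fᵀ + Q = [24 0; 0 24]
S = H·P̄·Hᵀ + R = [26]
K = P̄·Hᵀ·S⁻¹ = [0; 12/13]
x' − x̄ = [0, -24/13] = K·y
y = (KᵀK)⁻¹·Kᵀ·(x' − x̄) = [-2]
z = y + H·x̄ = [-2] + [5] = [3]

z = [3]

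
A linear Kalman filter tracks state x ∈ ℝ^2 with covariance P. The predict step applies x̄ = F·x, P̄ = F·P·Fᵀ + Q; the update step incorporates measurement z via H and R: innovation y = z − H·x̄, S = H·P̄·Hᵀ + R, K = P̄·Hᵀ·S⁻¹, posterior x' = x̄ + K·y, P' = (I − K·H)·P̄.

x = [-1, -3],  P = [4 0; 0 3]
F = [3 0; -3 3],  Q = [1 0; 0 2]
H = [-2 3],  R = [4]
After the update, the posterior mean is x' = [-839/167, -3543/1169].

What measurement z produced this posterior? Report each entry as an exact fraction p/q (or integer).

z = [1]

x̄ = F·x = [-3, -6]
P̄ = F·P·Fᵀ + Q = [37 -36; -36 65]
S = H·P̄·Hᵀ + R = [1169]
K = P̄·Hᵀ·S⁻¹ = [-26/167; 267/1169]
x' − x̄ = [-338/167, 3471/1169] = K·y
y = (KᵀK)⁻¹·Kᵀ·(x' − x̄) = [13]
z = y + H·x̄ = [13] + [-12] = [1]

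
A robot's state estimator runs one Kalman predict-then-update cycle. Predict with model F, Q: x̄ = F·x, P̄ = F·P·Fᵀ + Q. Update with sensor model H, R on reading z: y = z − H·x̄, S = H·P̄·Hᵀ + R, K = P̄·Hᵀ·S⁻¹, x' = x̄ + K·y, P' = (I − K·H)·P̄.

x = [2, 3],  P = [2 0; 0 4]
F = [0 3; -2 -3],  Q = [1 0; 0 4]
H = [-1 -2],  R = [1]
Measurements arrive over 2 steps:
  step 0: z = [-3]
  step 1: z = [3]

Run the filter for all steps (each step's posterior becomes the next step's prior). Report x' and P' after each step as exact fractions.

step 0: x̄ = F·x = [9, -13]
step 0: P̄ = F·P·Fᵀ + Q = [37 -36; -36 48]
step 0: y = z − H·x̄ = [-20]
step 0: S = H·P̄·Hᵀ + R = [86]
step 0: K = P̄·Hᵀ·S⁻¹ = [35/86; -30/43]
step 0: x' = x̄ + K·y = [37/43, 41/43]
step 0: P' = (I − K·H)·P̄ = [1957/86 -498/43; -498/43 264/43]
step 1: x̄ = F·x = [123/43, -197/43]
step 1: P̄ = F·P·Fᵀ + Q = [2419/43 612/43; 612/43 486/43]
step 1: y = z − H·x̄ = [-142/43]
step 1: S = H·P̄·Hᵀ + R = [6854/43]
step 1: K = P̄·Hᵀ·S⁻¹ = [-3643/6854; -792/3427]
step 1: x' = x̄ + K·y = [15818/3427, -13085/3427]
step 1: P' = (I − K·H)·P̄ = [76939/6854 -18324/3427; -18324/3427 9558/3427]

step 0: x' = [37/43, 41/43], P' = [1957/86 -498/43; -498/43 264/43]
step 1: x' = [15818/3427, -13085/3427], P' = [76939/6854 -18324/3427; -18324/3427 9558/3427]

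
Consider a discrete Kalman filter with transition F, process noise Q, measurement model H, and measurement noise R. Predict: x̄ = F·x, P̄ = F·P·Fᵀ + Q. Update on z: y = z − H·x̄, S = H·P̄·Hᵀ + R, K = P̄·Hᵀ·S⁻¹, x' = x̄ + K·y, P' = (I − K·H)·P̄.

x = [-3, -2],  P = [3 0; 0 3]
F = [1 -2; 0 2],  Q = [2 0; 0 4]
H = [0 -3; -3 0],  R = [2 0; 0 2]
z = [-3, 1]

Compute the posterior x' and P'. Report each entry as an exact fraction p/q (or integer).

x' = [-2173/5483, 4852/5483]
P' = [1186/5483 -24/5483; -24/5483 1184/5483]

x̄ = F·x = [1, -4]
P̄ = F·P·Fᵀ + Q = [17 -12; -12 16]
y = z − H·x̄ = [-15, 4]
S = H·P̄·Hᵀ + R = [146 -108; -108 155]
K = P̄·Hᵀ·S⁻¹ = [36/5483 -1779/5483; -1776/5483 36/5483]
x' = x̄ + K·y = [-2173/5483, 4852/5483]
P' = (I − K·H)·P̄ = [1186/5483 -24/5483; -24/5483 1184/5483]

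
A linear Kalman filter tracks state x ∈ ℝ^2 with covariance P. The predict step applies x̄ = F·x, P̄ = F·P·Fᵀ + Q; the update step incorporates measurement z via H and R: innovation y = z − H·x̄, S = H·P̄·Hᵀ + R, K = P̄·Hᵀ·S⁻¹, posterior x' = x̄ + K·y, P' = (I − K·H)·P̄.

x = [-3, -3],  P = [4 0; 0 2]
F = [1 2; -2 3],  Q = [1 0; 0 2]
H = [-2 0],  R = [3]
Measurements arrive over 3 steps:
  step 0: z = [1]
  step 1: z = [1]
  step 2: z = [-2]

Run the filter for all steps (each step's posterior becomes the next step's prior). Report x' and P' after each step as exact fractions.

step 0: x' = [-53/55, -29/55], P' = [39/55 12/55; 12/55 1916/55]
step 1: x' = [-5315/10463, 26703/10463], P' = [7806/10463 11406/10463; 11406/10463 149782/10463]
step 2: x' = [932119/894491, 3577631/894491], P' = [663021/894491 871674/894491; 871674/894491 11176276/894491]

step 0: x̄ = F·x = [-9, -3]
step 0: P̄ = F·P·Fᵀ + Q = [13 4; 4 36]
step 0: y = z − H·x̄ = [-17]
step 0: S = H·P̄·Hᵀ + R = [55]
step 0: K = P̄·Hᵀ·S⁻¹ = [-26/55; -8/55]
step 0: x' = x̄ + K·y = [-53/55, -29/55]
step 0: P' = (I − K·H)·P̄ = [39/55 12/55; 12/55 1916/55]
step 1: x̄ = F·x = [-111/55, 19/55]
step 1: P̄ = F·P·Fᵀ + Q = [7806/55 11406/55; 11406/55 17366/55]
step 1: y = z − H·x̄ = [-167/55]
step 1: S = H·P̄·Hᵀ + R = [31389/55]
step 1: K = P̄·Hᵀ·S⁻¹ = [-5204/10463; -7604/10463]
step 1: x' = x̄ + K·y = [-5315/10463, 26703/10463]
step 1: P' = (I − K·H)·P̄ = [7806/10463 11406/10463; 11406/10463 149782/10463]
step 2: x̄ = F·x = [48091/10463, 90739/10463]
step 2: P̄ = F·P·Fᵀ + Q = [663021/10463 871674/10463; 871674/10463 1263316/10463]
step 2: y = z − H·x̄ = [75256/10463]
step 2: S = H·P̄·Hᵀ + R = [2683473/10463]
step 2: K = P̄·Hᵀ·S⁻¹ = [-442014/894491; -581116/894491]
step 2: x' = x̄ + K·y = [932119/894491, 3577631/894491]
step 2: P' = (I − K·H)·P̄ = [663021/894491 871674/894491; 871674/894491 11176276/894491]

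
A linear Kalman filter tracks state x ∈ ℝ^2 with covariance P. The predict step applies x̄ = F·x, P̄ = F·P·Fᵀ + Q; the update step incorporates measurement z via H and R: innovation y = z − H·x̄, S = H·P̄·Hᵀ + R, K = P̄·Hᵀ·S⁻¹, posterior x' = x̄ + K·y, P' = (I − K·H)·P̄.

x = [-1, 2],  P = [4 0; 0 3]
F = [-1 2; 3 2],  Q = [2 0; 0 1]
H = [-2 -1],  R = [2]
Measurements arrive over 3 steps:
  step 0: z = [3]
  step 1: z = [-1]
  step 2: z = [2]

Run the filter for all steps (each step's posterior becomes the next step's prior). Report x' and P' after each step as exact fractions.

step 0: x' = [37/41, -563/123], P' = [306/41 -588/41; -588/41 3626/123]
step 1: x' = [259219/111639, -413579/111639], P' = [184264/111639 -268244/111639; -268244/111639 558706/111639]
step 2: x' = [-34188863/18306781, 27766210/18306781], P' = [30263018/18306781 -44446556/18306781; -44446556/18306781 92901158/18306781]

step 0: x̄ = F·x = [5, 1]
step 0: P̄ = F·P·Fᵀ + Q = [18 0; 0 49]
step 0: y = z − H·x̄ = [14]
step 0: S = H·P̄·Hᵀ + R = [123]
step 0: K = P̄·Hᵀ·S⁻¹ = [-12/41; -49/123]
step 0: x' = x̄ + K·y = [37/41, -563/123]
step 0: P' = (I − K·H)·P̄ = [306/41 -588/41; -588/41 3626/123]
step 1: x̄ = F·x = [-1237/123, -793/123]
step 1: P̄ = F·P·Fᵀ + Q = [22724/123 4694/123; 4694/123 1721/123]
step 1: y = z − H·x̄ = [-1130/41]
step 1: S = H·P̄·Hᵀ + R = [37213/41]
step 1: K = P̄·Hᵀ·S⁻¹ = [-16714/37213; -3703/37213]
step 1: x' = x̄ + K·y = [259219/111639, -413579/111639]
step 1: P' = (I − K·H)·P̄ = [184264/111639 -268244/111639; -268244/111639 558706/111639]
step 2: x̄ = F·x = [-1086377/111639, -49501/111639]
step 2: P̄ = F·P·Fᵀ + Q = [3715342/111639 609056/111639; 609056/111639 785911/111639]
step 2: y = z − H·x̄ = [-1998977/111639]
step 2: S = H·P̄·Hᵀ + R = [18306781/111639]
step 2: K = P̄·Hᵀ·S⁻¹ = [-8039740/18306781; -2004023/18306781]
step 2: x' = x̄ + K·y = [-34188863/18306781, 27766210/18306781]
step 2: P' = (I − K·H)·P̄ = [30263018/18306781 -44446556/18306781; -44446556/18306781 92901158/18306781]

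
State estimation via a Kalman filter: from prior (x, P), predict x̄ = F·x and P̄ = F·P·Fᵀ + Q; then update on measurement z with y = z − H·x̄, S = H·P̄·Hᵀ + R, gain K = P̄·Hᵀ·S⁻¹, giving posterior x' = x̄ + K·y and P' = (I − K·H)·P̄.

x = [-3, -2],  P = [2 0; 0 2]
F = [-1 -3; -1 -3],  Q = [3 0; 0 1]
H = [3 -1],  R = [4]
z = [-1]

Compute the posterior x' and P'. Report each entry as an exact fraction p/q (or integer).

x̄ = F·x = [9, 9]
P̄ = F·P·Fᵀ + Q = [23 20; 20 21]
y = z − H·x̄ = [-19]
S = H·P̄·Hᵀ + R = [112]
K = P̄·Hᵀ·S⁻¹ = [7/16; 39/112]
x' = x̄ + K·y = [11/16, 267/112]
P' = (I − K·H)·P̄ = [25/16 47/16; 47/16 831/112]

x' = [11/16, 267/112]
P' = [25/16 47/16; 47/16 831/112]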